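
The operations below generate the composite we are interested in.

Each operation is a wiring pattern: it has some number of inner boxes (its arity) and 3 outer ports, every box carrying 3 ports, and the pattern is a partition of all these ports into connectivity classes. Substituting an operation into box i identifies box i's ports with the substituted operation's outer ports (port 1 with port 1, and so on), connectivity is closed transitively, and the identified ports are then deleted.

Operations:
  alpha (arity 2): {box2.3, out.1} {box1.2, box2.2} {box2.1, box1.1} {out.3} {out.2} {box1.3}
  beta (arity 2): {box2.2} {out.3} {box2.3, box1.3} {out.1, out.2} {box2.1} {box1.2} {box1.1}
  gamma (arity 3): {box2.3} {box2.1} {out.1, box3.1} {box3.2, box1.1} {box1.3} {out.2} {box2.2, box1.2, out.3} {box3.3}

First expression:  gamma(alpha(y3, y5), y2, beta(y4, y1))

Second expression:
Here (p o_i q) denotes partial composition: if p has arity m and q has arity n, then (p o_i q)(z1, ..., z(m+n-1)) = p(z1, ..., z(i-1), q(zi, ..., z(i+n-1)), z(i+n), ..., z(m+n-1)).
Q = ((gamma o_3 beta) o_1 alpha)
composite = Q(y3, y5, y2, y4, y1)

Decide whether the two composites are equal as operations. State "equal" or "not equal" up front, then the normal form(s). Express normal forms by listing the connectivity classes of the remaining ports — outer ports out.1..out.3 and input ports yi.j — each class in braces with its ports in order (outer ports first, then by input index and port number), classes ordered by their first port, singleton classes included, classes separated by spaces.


equal; both compose to {out.1, y5.3} {out.2} {out.3, y2.2} {y1.1} {y1.2} {y1.3, y4.3} {y2.1} {y2.3} {y3.1, y5.1} {y3.2, y5.2} {y3.3} {y4.1} {y4.2}

Reducing the first expression gives {out.1, y5.3} {out.2} {out.3, y2.2} {y1.1} {y1.2} {y1.3, y4.3} {y2.1} {y2.3} {y3.1, y5.1} {y3.2, y5.2} {y3.3} {y4.1} {y4.2}
Reducing the second expression gives {out.1, y5.3} {out.2} {out.3, y2.2} {y1.1} {y1.2} {y1.3, y4.3} {y2.1} {y2.3} {y3.1, y5.1} {y3.2, y5.2} {y3.3} {y4.1} {y4.2}
The forms coincide; equal.


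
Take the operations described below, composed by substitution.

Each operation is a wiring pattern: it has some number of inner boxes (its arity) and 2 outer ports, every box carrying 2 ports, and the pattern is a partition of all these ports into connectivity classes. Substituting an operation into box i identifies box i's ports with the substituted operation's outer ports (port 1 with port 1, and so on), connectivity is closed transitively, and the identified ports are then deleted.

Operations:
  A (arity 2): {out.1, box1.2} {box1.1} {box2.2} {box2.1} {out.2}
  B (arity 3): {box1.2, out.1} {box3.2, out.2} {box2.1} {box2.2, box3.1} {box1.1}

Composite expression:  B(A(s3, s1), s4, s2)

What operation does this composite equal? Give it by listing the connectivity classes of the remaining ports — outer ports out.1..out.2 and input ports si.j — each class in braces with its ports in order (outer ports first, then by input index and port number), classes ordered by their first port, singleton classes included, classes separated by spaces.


{out.1} {out.2, s2.2} {s1.1} {s1.2} {s2.1, s4.2} {s3.1} {s3.2} {s4.1}

Reachability decides: close wires over B-identified ports.
after A, the pattern on (s3, s1) reads {out.1, s3.2} {out.2} {s1.1} {s1.2} {s3.1} (out.j = its outer ports)
after B, the pattern on (s3, s1, s4, s2) reads {out.1} {out.2, s2.2} {s1.1} {s1.2} {s2.1, s4.2} {s3.1} {s3.2} {s4.1} (out.j = its outer ports)


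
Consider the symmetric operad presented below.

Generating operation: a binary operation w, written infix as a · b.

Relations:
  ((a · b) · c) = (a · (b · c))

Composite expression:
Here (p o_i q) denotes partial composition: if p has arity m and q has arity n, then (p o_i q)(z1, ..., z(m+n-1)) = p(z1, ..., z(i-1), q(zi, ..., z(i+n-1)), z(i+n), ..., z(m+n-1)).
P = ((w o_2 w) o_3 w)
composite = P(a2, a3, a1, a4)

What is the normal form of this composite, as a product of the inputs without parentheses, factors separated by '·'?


Under associativity of w, the answer is the a's in reading order.
(a1 · a4) spells out as a1 · a4
(a3 · (a1 · a4)) spells out as a3 · a1 · a4
(a2 · (a3 · (a1 · a4))) spells out as a2 · a3 · a1 · a4

a2 · a3 · a1 · a4


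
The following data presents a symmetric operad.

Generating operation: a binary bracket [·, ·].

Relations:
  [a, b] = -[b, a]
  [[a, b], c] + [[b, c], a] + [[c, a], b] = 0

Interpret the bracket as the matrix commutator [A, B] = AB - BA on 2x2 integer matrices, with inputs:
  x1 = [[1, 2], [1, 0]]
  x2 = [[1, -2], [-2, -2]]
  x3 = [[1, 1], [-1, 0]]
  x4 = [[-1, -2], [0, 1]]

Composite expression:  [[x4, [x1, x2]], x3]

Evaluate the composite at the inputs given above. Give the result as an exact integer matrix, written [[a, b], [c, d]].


[[-18, -28], [-10, 18]]

[x1, x2] = [[-2, -8], [5, 2]]
[x4, [x1, x2]] = [[-10, 8], [10, 10]]
[[x4, [x1, x2]], x3] = [[-18, -28], [-10, 18]]


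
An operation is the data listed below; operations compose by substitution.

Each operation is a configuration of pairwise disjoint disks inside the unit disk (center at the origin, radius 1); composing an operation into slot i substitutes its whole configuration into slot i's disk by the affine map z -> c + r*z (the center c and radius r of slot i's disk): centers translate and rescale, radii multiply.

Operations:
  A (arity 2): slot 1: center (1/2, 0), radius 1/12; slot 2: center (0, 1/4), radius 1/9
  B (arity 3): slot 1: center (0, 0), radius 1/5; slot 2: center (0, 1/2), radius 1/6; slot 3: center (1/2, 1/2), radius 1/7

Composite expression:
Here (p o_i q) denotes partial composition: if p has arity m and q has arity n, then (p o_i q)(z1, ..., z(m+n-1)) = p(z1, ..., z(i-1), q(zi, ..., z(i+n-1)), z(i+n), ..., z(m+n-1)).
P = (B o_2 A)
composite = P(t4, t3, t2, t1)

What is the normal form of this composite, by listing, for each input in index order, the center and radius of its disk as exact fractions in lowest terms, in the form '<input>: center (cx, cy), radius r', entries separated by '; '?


t1: center (1/2, 1/2), radius 1/7; t2: center (0, 13/24), radius 1/54; t3: center (1/12, 1/2), radius 1/72; t4: center (0, 0), radius 1/5

Affine substitution under B: radii multiply and t-centers shift.
tracing t4 down its 1-map path: center (0, 0), radius 1/5
tracing t3 down its 2-map path: center (1/12, 1/2), radius 1/72
tracing t2 down its 2-map path: center (0, 13/24), radius 1/54
tracing t1 down its 1-map path: center (1/2, 1/2), radius 1/7


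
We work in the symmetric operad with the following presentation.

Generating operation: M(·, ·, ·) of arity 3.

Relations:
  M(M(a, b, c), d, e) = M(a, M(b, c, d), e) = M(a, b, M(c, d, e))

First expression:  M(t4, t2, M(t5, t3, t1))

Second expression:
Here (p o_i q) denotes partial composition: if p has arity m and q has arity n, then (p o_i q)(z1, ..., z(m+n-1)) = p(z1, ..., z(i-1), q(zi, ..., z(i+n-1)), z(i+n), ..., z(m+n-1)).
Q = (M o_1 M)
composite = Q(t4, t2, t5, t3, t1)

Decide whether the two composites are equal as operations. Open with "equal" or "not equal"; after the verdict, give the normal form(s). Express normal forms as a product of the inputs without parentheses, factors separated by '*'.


equal; both compose to t4 * t2 * t5 * t3 * t1


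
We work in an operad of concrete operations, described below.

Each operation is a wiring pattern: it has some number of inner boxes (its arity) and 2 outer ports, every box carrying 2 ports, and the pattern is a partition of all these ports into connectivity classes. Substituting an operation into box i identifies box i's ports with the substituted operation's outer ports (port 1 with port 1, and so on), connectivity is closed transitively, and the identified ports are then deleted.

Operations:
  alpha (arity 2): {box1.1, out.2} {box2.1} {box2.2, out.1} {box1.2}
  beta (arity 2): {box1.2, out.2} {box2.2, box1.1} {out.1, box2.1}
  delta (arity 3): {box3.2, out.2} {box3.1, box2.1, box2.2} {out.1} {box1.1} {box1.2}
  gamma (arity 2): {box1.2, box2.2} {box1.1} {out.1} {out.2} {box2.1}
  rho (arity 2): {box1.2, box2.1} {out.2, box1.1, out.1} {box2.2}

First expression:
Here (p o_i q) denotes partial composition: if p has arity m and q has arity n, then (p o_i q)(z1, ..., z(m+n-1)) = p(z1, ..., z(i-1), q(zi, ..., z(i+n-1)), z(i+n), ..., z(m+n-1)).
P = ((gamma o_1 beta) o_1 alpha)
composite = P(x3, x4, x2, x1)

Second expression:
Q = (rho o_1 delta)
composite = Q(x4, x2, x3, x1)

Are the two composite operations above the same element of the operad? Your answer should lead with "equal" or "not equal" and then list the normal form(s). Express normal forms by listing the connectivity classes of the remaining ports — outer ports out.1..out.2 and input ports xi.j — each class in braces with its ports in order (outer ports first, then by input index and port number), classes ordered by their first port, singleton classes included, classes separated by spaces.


not equal: they reduce to {out.1} {out.2} {x1.1} {x1.2, x3.1} {x2.1} {x2.2, x4.2} {x3.2} {x4.1} and {out.1, out.2} {x1.1, x3.2} {x1.2} {x2.1, x2.2, x3.1} {x4.1} {x4.2}

The first composite normalizes to {out.1} {out.2} {x1.1} {x1.2, x3.1} {x2.1} {x2.2, x4.2} {x3.2} {x4.1}
The second composite normalizes to {out.1, out.2} {x1.1, x3.2} {x1.2} {x2.1, x2.2, x3.1} {x4.1} {x4.2}
No match — not equal.


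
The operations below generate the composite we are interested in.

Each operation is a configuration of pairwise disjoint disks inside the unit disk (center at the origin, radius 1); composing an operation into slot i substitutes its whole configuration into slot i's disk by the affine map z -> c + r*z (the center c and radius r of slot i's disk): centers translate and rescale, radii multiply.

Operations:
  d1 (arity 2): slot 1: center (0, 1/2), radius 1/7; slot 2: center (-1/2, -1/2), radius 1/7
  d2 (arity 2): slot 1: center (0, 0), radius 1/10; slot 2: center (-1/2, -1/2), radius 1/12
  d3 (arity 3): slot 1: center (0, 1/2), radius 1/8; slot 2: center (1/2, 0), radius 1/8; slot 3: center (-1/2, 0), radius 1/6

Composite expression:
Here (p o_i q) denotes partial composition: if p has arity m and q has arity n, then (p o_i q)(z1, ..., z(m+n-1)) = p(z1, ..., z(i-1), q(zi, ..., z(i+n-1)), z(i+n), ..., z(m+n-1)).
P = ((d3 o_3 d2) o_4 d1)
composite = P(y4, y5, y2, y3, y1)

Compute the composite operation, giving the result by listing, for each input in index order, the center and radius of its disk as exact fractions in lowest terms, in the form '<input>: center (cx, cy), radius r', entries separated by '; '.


Follow each y-input down from d3: c' goes to c + r*c', radius to r*r'.
input y4: applying the 1 nested substitution gives center (0, 1/2), radius 1/8
input y5: applying the 1 nested substitution gives center (1/2, 0), radius 1/8
input y2: applying the 2 nested substitutions gives center (-1/2, 0), radius 1/60
input y3: applying the 3 nested substitutions gives center (-7/12, -11/144), radius 1/504
input y1: applying the 3 nested substitutions gives center (-85/144, -13/144), radius 1/504

y1: center (-85/144, -13/144), radius 1/504; y2: center (-1/2, 0), radius 1/60; y3: center (-7/12, -11/144), radius 1/504; y4: center (0, 1/2), radius 1/8; y5: center (1/2, 0), radius 1/8


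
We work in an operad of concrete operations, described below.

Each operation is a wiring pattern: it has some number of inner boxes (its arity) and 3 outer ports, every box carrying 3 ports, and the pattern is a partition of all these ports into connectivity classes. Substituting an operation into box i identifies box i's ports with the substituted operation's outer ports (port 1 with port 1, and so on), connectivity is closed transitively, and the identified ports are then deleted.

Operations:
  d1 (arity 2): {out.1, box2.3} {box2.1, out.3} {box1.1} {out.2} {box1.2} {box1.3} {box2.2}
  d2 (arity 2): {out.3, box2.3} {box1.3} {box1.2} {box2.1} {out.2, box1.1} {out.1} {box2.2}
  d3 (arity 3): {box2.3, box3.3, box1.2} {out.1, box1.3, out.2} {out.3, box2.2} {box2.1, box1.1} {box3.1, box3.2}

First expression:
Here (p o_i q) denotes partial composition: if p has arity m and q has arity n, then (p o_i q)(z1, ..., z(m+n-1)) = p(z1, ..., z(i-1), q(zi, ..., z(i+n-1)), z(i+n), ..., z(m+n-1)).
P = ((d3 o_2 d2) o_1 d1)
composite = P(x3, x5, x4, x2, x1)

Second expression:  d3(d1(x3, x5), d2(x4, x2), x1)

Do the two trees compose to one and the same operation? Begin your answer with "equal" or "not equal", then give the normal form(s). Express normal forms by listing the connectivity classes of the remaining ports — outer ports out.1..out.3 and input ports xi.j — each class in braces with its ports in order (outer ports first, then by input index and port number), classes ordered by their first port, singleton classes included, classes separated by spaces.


Normal form of the first expression: {out.1, out.2, x5.1} {out.3, x4.1} {x1.1, x1.2} {x1.3, x2.3} {x2.1} {x2.2} {x3.1} {x3.2} {x3.3} {x4.2} {x4.3} {x5.2} {x5.3}
Normal form of the second expression: {out.1, out.2, x5.1} {out.3, x4.1} {x1.1, x1.2} {x1.3, x2.3} {x2.1} {x2.2} {x3.1} {x3.2} {x3.3} {x4.2} {x4.3} {x5.2} {x5.3}
Identical normal forms: equal.

equal — both sides give {out.1, out.2, x5.1} {out.3, x4.1} {x1.1, x1.2} {x1.3, x2.3} {x2.1} {x2.2} {x3.1} {x3.2} {x3.3} {x4.2} {x4.3} {x5.2} {x5.3}


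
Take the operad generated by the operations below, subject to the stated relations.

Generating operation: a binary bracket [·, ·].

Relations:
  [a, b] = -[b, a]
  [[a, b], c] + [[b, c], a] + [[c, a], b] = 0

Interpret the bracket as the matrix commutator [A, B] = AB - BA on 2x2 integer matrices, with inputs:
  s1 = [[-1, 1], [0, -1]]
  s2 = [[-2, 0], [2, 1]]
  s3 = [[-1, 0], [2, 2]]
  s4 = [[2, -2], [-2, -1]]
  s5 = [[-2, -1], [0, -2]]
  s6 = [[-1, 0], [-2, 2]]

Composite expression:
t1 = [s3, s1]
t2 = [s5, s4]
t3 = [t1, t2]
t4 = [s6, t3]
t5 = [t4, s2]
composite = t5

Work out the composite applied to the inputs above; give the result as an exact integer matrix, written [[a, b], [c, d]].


[s3, s1] = [[-2, -3], [0, 2]]
[s5, s4] = [[2, 3], [0, -2]]
[[s3, s1], [s5, s4]] = [[0, 0], [0, 0]]
[s6, [[s3, s1], [s5, s4]]] = [[0, 0], [0, 0]]
[[s6, [[s3, s1], [s5, s4]]], s2] = [[0, 0], [0, 0]]

[[0, 0], [0, 0]]


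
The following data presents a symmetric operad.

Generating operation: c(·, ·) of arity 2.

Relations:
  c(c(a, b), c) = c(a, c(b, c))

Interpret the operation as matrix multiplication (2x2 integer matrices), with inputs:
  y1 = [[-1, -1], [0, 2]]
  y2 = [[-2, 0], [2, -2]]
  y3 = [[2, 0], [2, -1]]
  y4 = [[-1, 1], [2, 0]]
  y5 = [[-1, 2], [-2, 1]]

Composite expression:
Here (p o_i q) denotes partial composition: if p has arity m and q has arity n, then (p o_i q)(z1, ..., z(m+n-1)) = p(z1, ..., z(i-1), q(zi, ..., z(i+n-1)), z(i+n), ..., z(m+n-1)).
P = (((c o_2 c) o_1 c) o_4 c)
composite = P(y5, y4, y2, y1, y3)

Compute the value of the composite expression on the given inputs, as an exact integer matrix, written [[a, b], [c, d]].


[[56, -16], [64, -20]]

c(y5, y4) = [[5, -1], [4, -2]]
c(y1, y3) = [[-4, 1], [4, -2]]
c(y2, c(y1, y3)) = [[8, -2], [-16, 6]]
c(c(y5, y4), c(y2, c(y1, y3))) = [[56, -16], [64, -20]]


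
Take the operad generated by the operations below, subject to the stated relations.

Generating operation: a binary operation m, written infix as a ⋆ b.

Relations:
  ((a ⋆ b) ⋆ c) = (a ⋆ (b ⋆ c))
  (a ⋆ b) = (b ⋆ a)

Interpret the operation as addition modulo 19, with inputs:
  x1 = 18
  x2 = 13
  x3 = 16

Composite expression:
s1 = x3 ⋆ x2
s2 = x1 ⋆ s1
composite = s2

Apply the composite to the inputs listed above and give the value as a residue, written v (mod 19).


9 (mod 19)

(x3 ⋆ x2) = 10
(x1 ⋆ (x3 ⋆ x2)) = 9


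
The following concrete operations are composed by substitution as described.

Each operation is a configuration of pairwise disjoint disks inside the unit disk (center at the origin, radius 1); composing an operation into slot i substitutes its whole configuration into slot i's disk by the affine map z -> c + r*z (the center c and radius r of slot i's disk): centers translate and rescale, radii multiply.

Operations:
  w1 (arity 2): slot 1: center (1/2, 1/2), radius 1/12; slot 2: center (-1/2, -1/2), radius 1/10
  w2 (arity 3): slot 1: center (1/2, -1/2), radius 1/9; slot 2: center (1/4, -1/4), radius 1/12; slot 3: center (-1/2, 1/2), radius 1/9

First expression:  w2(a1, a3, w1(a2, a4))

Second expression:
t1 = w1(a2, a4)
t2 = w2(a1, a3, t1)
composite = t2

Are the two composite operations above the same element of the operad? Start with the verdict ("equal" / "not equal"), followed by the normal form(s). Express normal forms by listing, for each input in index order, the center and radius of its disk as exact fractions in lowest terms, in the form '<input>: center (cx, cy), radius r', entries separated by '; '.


The first expression, normalized: a1: center (1/2, -1/2), radius 1/9; a2: center (-4/9, 5/9), radius 1/108; a3: center (1/4, -1/4), radius 1/12; a4: center (-5/9, 4/9), radius 1/90
The second expression, normalized: a1: center (1/2, -1/2), radius 1/9; a2: center (-4/9, 5/9), radius 1/108; a3: center (1/4, -1/4), radius 1/12; a4: center (-5/9, 4/9), radius 1/90
One common form — equal.

equal: each reduces to a1: center (1/2, -1/2), radius 1/9; a2: center (-4/9, 5/9), radius 1/108; a3: center (1/4, -1/4), radius 1/12; a4: center (-5/9, 4/9), radius 1/90


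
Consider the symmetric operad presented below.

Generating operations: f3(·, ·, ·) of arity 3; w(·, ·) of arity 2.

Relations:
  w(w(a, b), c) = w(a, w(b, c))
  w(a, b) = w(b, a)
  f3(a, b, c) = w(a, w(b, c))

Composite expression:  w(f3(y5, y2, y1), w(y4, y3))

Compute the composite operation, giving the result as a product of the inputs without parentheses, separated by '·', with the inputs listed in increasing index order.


Key point: w commutes, so take the y-inputs in any fixed order.
f3(y5, y2, y1) unparenthesizes to y5 · y2 · y1
w(y4, y3) unparenthesizes to y4 · y3
w(f3(y5, y2, y1), w(y4, y3)) unparenthesizes to y5 · y2 · y1 · y4 · y3
commutativity sorts the factors: y1 · y2 · y3 · y4 · y5

y1 · y2 · y3 · y4 · y5


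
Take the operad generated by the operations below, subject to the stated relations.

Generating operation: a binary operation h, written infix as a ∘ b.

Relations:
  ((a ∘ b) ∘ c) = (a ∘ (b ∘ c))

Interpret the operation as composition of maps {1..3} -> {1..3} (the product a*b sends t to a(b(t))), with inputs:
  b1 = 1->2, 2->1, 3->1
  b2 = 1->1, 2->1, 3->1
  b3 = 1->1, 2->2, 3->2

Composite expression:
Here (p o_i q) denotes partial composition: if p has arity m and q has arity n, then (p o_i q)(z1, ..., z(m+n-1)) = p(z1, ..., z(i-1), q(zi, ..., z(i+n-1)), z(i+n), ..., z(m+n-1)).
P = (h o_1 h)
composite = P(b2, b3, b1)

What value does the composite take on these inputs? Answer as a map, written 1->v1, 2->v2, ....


1->1, 2->1, 3->1

(b2 ∘ b3) = 1->1, 2->1, 3->1
((b2 ∘ b3) ∘ b1) = 1->1, 2->1, 3->1


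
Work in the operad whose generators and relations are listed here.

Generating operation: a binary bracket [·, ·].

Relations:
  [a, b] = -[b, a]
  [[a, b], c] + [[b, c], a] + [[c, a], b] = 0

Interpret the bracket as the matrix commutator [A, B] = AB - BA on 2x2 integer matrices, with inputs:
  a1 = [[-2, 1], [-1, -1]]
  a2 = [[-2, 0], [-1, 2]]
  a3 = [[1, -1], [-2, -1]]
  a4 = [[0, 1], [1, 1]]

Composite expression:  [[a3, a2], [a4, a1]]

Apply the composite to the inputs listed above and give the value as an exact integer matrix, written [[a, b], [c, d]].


[a3, a2] = [[1, -4], [10, -1]]
[a4, a1] = [[-2, 0], [-2, 2]]
[[a3, a2], [a4, a1]] = [[8, -16], [-36, -8]]

[[8, -16], [-36, -8]]


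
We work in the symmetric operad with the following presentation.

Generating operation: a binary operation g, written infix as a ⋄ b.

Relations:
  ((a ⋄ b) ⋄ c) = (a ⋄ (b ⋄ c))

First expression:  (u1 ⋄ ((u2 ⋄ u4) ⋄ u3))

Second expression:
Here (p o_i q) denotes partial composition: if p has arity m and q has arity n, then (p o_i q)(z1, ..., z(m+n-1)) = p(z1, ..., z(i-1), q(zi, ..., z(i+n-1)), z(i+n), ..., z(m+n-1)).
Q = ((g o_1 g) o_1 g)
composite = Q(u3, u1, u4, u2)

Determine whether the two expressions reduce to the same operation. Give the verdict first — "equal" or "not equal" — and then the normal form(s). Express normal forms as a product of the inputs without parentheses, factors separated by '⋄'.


Reducing the first expression gives u1 ⋄ u2 ⋄ u4 ⋄ u3
Reducing the second expression gives u3 ⋄ u1 ⋄ u4 ⋄ u2
No match — not equal.

not equal: they reduce to u1 ⋄ u2 ⋄ u4 ⋄ u3 and u3 ⋄ u1 ⋄ u4 ⋄ u2


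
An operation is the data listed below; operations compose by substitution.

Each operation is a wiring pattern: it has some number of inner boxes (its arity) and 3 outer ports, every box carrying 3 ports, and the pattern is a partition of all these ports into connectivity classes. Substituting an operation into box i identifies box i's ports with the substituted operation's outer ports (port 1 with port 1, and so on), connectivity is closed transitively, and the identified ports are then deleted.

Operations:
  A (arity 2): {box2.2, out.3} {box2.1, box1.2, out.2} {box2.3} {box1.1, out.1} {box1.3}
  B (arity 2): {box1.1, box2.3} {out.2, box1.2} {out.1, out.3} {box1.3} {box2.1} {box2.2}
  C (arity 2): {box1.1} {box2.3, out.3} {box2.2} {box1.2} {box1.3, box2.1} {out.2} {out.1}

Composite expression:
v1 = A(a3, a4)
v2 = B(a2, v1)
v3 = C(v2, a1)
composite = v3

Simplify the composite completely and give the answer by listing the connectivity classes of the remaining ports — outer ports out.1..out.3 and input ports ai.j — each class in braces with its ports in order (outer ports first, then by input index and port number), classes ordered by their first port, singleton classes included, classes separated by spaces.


{out.1} {out.2} {out.3, a1.3} {a1.1} {a1.2} {a2.1, a4.2} {a2.2} {a2.3} {a3.1} {a3.2, a4.1} {a3.3} {a4.3}

Treat the ports identified at C as solder joints: merge, then drop.
composing A on (a3, a4), with out.j its own outer ports: {out.1, a3.1} {out.2, a3.2, a4.1} {out.3, a4.2} {a3.3} {a4.3}
composing B on (a2, a3, a4), with out.j its own outer ports: {out.1, out.3} {out.2, a2.2} {a2.1, a4.2} {a2.3} {a3.1} {a3.2, a4.1} {a3.3} {a4.3}
composing C on (a2, a3, a4, a1), with out.j its own outer ports: {out.1} {out.2} {out.3, a1.3} {a1.1} {a1.2} {a2.1, a4.2} {a2.2} {a2.3} {a3.1} {a3.2, a4.1} {a3.3} {a4.3}


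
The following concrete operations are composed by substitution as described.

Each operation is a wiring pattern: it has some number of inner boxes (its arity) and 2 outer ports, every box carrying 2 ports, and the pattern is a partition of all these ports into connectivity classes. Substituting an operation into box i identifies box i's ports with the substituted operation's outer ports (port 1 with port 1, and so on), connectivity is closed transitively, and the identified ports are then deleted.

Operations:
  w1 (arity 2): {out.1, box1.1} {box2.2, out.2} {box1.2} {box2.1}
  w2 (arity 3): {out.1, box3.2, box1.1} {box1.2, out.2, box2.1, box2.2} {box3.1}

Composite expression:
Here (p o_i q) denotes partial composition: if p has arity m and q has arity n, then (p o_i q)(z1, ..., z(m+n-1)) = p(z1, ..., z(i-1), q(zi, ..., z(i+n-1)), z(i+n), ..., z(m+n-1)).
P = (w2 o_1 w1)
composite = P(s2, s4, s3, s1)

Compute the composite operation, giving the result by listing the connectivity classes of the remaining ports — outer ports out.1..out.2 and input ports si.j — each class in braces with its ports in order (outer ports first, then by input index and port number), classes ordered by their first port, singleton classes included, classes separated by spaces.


{out.1, s1.2, s2.1} {out.2, s3.1, s3.2, s4.2} {s1.1} {s2.2} {s4.1}

Treat the ports identified at w2 as solder joints: merge, then drop.
composing w1 on (s2, s4), with out.j its own outer ports: {out.1, s2.1} {out.2, s4.2} {s2.2} {s4.1}
composing w2 on (s2, s4, s3, s1), with out.j its own outer ports: {out.1, s1.2, s2.1} {out.2, s3.1, s3.2, s4.2} {s1.1} {s2.2} {s4.1}


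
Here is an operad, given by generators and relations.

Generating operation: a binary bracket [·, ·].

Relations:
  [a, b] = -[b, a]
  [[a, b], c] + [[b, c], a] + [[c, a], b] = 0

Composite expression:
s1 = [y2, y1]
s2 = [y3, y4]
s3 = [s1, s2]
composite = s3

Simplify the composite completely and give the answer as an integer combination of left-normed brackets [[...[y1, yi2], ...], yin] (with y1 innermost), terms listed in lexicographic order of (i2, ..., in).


-[[[y1, y2], y3], y4] + [[[y1, y2], y4], y3]

Skip Jacobi rewriting: expand, keep y1-initial words, read off terms.
Composite bracket: [[y2, y1], [y3, y4]]
Each bracket splits as ab - ba, giving 8 signed words (2^3 = 8).
The y1-initial words carry the normal form:
  sign of y1y2y3y4 is -1, so it contributes -[[[y1, y2], y3], y4]
  sign of y1y2y4y3 is +1, so it contributes +[[[y1, y2], y4], y3]


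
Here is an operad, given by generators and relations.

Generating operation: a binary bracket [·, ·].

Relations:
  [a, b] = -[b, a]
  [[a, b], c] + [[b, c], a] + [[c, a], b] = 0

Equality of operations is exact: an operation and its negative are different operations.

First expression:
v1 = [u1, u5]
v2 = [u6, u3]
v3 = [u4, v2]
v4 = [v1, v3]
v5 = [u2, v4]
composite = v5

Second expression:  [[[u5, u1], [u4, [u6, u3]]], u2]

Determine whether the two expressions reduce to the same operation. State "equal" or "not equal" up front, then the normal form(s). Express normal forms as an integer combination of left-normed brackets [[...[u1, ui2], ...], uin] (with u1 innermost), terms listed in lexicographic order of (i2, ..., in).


equal; both compose to -[[[[[u1, u5], u3], u6], u4], u2] + [[[[[u1, u5], u4], u3], u6], u2] - [[[[[u1, u5], u4], u6], u3], u2] + [[[[[u1, u5], u6], u3], u4], u2]

Normal form of the first expression: -[[[[[u1, u5], u3], u6], u4], u2] + [[[[[u1, u5], u4], u3], u6], u2] - [[[[[u1, u5], u4], u6], u3], u2] + [[[[[u1, u5], u6], u3], u4], u2]
Normal form of the second expression: -[[[[[u1, u5], u3], u6], u4], u2] + [[[[[u1, u5], u4], u3], u6], u2] - [[[[[u1, u5], u4], u6], u3], u2] + [[[[[u1, u5], u6], u3], u4], u2]
The forms coincide; equal.


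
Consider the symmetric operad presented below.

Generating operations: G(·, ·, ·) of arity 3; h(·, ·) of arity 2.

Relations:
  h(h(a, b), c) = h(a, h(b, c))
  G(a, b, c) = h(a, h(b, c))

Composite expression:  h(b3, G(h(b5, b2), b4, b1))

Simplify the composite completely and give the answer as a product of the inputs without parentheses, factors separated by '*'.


b3 * b5 * b2 * b4 * b1


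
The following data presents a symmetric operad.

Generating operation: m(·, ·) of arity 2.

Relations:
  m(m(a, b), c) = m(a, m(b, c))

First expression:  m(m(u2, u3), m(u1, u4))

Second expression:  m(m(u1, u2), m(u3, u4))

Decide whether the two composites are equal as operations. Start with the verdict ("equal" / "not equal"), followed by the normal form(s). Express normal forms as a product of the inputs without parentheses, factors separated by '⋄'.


not equal; the first gives u2 ⋄ u3 ⋄ u1 ⋄ u4 and the second u1 ⋄ u2 ⋄ u3 ⋄ u4

Reducing the first expression gives u2 ⋄ u3 ⋄ u1 ⋄ u4
Reducing the second expression gives u1 ⋄ u2 ⋄ u3 ⋄ u4
The forms do not match — not equal.


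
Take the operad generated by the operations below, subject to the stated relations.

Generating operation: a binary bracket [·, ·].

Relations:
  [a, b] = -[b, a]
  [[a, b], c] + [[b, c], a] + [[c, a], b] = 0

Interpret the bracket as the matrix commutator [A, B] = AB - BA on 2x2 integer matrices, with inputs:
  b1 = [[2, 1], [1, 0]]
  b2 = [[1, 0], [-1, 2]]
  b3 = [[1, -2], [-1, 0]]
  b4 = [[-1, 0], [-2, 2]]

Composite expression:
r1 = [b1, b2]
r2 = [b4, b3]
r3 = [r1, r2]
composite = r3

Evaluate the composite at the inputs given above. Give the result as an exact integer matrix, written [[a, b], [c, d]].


[b1, b2] = [[-1, 1], [1, 1]]
[b4, b3] = [[-4, 6], [-5, 4]]
[[b1, b2], [b4, b3]] = [[-11, -4], [-18, 11]]

[[-11, -4], [-18, 11]]


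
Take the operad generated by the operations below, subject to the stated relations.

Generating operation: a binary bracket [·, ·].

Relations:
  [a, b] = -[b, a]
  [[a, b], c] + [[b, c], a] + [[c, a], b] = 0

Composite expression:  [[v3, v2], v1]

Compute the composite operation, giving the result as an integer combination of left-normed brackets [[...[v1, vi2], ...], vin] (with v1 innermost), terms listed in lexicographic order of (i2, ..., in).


Expand each bracket as ab - ba; the v1-initial words give the coefficients.
Composite bracket: [[v3, v2], v1]
The bracket unfolds into 4 signed words via [a, b] = ab - ba (2^2 = 4).
Only words starting with v1 matter:
  word v1v2v3 has sign +1, contributing +[[v1, v2], v3]
  word v1v3v2 has sign -1, contributing -[[v1, v3], v2]

[[v1, v2], v3] - [[v1, v3], v2]


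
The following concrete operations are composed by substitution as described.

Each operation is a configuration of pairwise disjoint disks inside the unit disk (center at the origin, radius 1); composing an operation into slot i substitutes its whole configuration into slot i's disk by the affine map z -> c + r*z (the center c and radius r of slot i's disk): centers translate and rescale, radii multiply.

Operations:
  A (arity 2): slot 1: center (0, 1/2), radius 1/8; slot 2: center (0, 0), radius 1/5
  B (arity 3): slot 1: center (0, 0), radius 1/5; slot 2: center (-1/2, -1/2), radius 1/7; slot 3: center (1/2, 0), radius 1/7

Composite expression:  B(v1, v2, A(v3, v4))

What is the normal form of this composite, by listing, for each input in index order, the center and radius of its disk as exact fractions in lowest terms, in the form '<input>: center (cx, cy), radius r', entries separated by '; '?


v1: center (0, 0), radius 1/5; v2: center (-1/2, -1/2), radius 1/7; v3: center (1/2, 1/14), radius 1/56; v4: center (1/2, 0), radius 1/35


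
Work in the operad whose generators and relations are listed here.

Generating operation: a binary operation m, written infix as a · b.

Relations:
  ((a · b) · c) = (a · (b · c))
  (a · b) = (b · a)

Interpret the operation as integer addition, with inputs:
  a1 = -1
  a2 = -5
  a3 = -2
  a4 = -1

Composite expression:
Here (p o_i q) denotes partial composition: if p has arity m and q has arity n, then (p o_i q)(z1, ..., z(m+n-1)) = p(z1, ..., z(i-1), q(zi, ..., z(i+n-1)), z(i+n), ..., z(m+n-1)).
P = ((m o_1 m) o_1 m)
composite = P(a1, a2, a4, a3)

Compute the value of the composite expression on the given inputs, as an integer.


-9

(a1 · a2) = -6
((a1 · a2) · a4) = -7
(((a1 · a2) · a4) · a3) = -9


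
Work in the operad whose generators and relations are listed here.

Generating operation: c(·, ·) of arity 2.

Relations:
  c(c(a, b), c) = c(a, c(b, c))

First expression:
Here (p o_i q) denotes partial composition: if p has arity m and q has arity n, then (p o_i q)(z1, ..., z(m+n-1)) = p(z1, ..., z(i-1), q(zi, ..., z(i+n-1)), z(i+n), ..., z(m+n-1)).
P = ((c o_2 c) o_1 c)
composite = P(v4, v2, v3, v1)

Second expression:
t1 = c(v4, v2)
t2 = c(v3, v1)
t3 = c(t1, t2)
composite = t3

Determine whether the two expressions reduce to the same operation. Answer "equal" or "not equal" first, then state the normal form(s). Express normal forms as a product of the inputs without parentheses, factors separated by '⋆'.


equal: each reduces to v4 ⋆ v2 ⋆ v3 ⋆ v1

The first expression, normalized: v4 ⋆ v2 ⋆ v3 ⋆ v1
The second expression, normalized: v4 ⋆ v2 ⋆ v3 ⋆ v1
Identical normal forms: equal.


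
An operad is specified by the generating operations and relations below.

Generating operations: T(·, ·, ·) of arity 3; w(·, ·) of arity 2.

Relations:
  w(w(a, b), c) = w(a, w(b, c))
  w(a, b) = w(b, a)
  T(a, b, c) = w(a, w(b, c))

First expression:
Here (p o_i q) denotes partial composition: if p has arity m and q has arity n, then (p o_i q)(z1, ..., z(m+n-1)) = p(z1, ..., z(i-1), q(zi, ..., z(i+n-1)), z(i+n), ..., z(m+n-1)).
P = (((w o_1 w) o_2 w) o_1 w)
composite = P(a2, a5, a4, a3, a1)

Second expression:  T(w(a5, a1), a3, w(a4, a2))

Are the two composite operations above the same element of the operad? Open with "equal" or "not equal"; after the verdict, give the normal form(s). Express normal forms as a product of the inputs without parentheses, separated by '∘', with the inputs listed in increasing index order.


The first composite normalizes to a1 ∘ a2 ∘ a3 ∘ a4 ∘ a5
The second composite normalizes to a1 ∘ a2 ∘ a3 ∘ a4 ∘ a5
Same normal form: equal.

equal; the common form is a1 ∘ a2 ∘ a3 ∘ a4 ∘ a5


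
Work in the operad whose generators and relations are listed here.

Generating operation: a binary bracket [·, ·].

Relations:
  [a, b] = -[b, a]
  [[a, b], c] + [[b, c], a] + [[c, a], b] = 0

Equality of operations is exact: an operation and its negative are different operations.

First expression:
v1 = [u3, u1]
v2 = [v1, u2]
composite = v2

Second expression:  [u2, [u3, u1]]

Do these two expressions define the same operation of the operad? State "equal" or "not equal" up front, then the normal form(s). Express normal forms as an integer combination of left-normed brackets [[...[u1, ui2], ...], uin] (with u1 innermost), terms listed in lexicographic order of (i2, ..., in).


not equal; first: -[[u1, u3], u2]; second: [[u1, u3], u2]

Normal form of the first expression: -[[u1, u3], u2]
Normal form of the second expression: [[u1, u3], u2]
They disagree, so not equal.


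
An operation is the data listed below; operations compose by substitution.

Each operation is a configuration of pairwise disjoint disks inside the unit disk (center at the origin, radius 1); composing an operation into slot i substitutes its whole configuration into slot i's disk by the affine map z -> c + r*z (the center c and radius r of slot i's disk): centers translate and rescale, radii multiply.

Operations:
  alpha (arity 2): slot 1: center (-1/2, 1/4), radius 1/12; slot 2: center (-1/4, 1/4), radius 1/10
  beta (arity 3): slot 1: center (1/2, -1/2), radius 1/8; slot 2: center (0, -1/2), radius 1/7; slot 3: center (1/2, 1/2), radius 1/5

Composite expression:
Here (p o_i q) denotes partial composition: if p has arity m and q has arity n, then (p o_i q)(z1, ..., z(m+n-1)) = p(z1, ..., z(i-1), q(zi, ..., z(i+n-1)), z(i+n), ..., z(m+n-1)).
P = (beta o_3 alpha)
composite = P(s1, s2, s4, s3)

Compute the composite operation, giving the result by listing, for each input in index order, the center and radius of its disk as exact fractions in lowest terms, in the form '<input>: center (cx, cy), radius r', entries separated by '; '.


s1: center (1/2, -1/2), radius 1/8; s2: center (0, -1/2), radius 1/7; s3: center (9/20, 11/20), radius 1/50; s4: center (2/5, 11/20), radius 1/60

Only the slot chain above each s matters under beta; compose those maps.
tracing s1 down its 1-map path: center (1/2, -1/2), radius 1/8
tracing s2 down its 1-map path: center (0, -1/2), radius 1/7
tracing s4 down its 2-map path: center (2/5, 11/20), radius 1/60
tracing s3 down its 2-map path: center (9/20, 11/20), radius 1/50


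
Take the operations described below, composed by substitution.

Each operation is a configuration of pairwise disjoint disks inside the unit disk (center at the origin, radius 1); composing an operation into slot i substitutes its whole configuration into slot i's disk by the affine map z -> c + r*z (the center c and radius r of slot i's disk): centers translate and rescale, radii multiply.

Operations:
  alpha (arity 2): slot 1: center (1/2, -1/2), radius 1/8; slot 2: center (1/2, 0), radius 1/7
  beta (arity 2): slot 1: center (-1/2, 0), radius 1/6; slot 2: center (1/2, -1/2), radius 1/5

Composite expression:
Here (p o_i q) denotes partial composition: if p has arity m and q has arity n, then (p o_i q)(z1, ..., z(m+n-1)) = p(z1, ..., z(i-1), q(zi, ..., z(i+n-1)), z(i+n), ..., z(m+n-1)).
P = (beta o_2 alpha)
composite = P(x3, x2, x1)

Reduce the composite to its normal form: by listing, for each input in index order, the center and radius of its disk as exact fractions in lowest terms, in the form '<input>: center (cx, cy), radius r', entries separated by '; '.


x1: center (3/5, -1/2), radius 1/35; x2: center (3/5, -3/5), radius 1/40; x3: center (-1/2, 0), radius 1/6


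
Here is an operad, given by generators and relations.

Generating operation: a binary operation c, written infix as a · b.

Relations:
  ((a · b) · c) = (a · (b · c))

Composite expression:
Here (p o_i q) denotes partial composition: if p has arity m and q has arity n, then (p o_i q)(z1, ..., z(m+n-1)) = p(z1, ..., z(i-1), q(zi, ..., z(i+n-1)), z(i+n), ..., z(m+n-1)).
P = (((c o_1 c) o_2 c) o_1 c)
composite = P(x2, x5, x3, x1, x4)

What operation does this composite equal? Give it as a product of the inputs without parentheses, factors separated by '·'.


x2 · x5 · x3 · x1 · x4

Every regrouping of c is equal, so read the x-inputs in written order.
(x2 · x5) flattens to x2 · x5
(x3 · x1) flattens to x3 · x1
((x2 · x5) · (x3 · x1)) flattens to x2 · x5 · x3 · x1
(((x2 · x5) · (x3 · x1)) · x4) flattens to x2 · x5 · x3 · x1 · x4


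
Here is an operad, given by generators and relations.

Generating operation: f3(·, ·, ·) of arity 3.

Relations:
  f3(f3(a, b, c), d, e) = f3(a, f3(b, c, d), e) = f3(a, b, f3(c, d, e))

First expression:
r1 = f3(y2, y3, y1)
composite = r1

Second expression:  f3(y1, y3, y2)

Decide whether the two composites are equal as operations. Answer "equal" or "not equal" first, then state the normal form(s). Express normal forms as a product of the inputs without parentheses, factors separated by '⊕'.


not equal; the first gives y2 ⊕ y3 ⊕ y1 and the second y1 ⊕ y3 ⊕ y2

Normal form of the first expression: y2 ⊕ y3 ⊕ y1
Normal form of the second expression: y1 ⊕ y3 ⊕ y2
They disagree, so not equal.


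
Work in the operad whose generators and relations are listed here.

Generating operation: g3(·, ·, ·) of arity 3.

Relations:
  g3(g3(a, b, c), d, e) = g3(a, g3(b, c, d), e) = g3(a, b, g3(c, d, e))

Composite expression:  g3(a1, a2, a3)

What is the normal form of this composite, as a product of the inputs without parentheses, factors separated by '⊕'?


All parenthesizations of g3 agree; list the a-inputs left to right.
g3(a1, a2, a3) reduces to a1 ⊕ a2 ⊕ a3

a1 ⊕ a2 ⊕ a3


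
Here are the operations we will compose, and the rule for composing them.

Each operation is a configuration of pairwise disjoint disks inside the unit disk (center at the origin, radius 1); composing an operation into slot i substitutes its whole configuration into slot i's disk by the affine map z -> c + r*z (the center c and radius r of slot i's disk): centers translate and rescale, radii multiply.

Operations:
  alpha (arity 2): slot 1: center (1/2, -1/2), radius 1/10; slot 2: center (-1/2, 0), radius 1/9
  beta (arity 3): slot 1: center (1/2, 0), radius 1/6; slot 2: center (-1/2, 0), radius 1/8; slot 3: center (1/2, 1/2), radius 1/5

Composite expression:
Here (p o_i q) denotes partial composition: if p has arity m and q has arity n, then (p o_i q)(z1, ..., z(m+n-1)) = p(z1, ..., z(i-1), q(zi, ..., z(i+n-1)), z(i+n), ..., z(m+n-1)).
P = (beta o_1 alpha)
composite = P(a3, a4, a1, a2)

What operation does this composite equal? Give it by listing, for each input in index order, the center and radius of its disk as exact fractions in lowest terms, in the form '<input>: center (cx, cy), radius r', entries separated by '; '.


Affine substitution under beta: radii multiply and a-centers shift.
input a3: composing its 2 substitution steps yields center (7/12, -1/12), radius 1/60
input a4: composing its 2 substitution steps yields center (5/12, 0), radius 1/54
input a1: composing its 1 substitution step yields center (-1/2, 0), radius 1/8
input a2: composing its 1 substitution step yields center (1/2, 1/2), radius 1/5

a1: center (-1/2, 0), radius 1/8; a2: center (1/2, 1/2), radius 1/5; a3: center (7/12, -1/12), radius 1/60; a4: center (5/12, 0), radius 1/54


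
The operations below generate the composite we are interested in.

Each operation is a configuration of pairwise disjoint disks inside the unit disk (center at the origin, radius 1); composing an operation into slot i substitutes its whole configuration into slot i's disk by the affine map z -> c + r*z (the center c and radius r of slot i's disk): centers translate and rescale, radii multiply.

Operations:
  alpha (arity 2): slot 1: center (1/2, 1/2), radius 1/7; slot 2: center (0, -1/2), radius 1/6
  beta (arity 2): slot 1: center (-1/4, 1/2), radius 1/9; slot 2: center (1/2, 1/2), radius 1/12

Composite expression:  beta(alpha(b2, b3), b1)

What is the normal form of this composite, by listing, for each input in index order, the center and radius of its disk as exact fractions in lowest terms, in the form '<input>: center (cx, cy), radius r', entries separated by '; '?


b1: center (1/2, 1/2), radius 1/12; b2: center (-7/36, 5/9), radius 1/63; b3: center (-1/4, 4/9), radius 1/54

Affine substitution under beta: radii multiply and b-centers shift.
b2 passes through 2 substitutions, ending at center (-7/36, 5/9), radius 1/63
b3 passes through 2 substitutions, ending at center (-1/4, 4/9), radius 1/54
b1 passes through 1 substitution, ending at center (1/2, 1/2), radius 1/12
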